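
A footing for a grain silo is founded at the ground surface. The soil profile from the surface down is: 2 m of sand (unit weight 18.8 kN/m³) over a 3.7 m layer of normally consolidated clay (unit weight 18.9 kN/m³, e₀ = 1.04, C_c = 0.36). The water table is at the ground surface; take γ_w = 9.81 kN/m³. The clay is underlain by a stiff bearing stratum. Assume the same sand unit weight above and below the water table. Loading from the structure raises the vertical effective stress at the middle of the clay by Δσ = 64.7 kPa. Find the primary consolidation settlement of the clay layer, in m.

Mid-depth of clay below the ground surface: z = 2 + 3.7/2 = 3.85 m.
Total vertical stress at mid-clay: σ_v = 18.8×2 + 18.9×1.85 = 72.565 kPa.
Pore pressure: u = 9.81×(3.85 − 0) = 37.769 kPa.
Initial effective stress: σ'_0 = σ_v − u = 72.565 − 37.769 = 34.796 kPa.
Final effective stress: σ'_f = σ'_0 + Δσ = 34.796 + 64.7 = 99.496 kPa.
Normally consolidated clay, so the full stress increment lies on the virgin compression line:
S_c = C_c·H/(1+e₀)·log₁₀(σ'_f/σ'_0) = 0.36×3.7/(1+1.04)×log₁₀(99.496/34.796)
    = 0.65294 × 0.45628 = 0.2979 m

S_c ≈ 0.298 m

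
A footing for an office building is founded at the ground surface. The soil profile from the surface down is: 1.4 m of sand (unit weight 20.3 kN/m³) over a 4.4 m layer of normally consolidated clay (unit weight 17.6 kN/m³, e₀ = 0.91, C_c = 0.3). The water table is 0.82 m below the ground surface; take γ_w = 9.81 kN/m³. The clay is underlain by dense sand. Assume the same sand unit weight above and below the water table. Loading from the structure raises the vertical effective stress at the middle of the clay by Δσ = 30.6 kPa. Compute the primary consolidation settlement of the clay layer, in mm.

S_c ≈ 171 mm

Mid-depth of clay below the ground surface: z = 1.4 + 4.4/2 = 3.6 m.
Total vertical stress at mid-clay: σ_v = 20.3×1.4 + 17.6×2.2 = 67.14 kPa.
Pore pressure: u = 9.81×(3.6 − 0.82) = 27.272 kPa.
Initial effective stress: σ'_0 = σ_v − u = 67.14 − 27.272 = 39.868 kPa.
Final effective stress: σ'_f = σ'_0 + Δσ = 39.868 + 30.6 = 70.468 kPa.
Normally consolidated clay, so the full stress increment lies on the virgin compression line:
S_c = C_c·H/(1+e₀)·log₁₀(σ'_f/σ'_0) = 0.3×4.4/(1+0.91)×log₁₀(70.468/39.868)
    = 0.6911 × 0.24737 = 0.171 m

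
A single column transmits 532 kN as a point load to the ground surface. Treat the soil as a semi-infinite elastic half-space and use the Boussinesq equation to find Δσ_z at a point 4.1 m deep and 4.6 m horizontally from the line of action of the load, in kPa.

Δσ_z ≈ 1.97 kPa

Boussinesq vertical stress below a point load on an elastic half-space:
Δσ_z = 3P/(2πz²) · [1 + (r/z)²]^(−5/2)
r/z = 4.6/4.1 = 1.122; [1+(r/z)²]^(−5/2) = 0.13041.
Δσ_z = 3×532/(2π×4.1²) × 0.13041 = 15.111 × 0.13041 = 1.971 kPa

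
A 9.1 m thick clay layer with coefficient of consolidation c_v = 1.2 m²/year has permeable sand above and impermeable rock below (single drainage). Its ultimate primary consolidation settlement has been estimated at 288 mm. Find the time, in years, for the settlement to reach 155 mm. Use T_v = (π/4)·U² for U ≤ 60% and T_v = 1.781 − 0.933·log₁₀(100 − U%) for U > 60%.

t ≈ 15.7 years

Drainage path length: H_d = H = 9.1 m (single drainage).
U = S(t)/S_ult = 155/288 = 0.5382.
U ≤ 60%: T_v = (π/4)·U² = (π/4)×0.53819² = 0.22749.
t = T_v·H_d²/c_v = 0.22749×9.1²/1.2 = 15.7 years.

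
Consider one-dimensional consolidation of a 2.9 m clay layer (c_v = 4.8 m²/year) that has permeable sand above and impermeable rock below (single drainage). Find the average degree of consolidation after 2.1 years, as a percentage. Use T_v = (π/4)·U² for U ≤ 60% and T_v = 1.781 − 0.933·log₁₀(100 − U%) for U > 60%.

U ≈ 95.8 %

Drainage path length: H_d = H = 2.9 m (single drainage).
T_v = c_v·t/H_d² = 4.8×2.1/2.9² = 1.1986.
T_v = 1.1986 corresponds to the U > 60% branch:
U = 1 − 10^((1.781 − T_v)/0.933)/100 = 0.9579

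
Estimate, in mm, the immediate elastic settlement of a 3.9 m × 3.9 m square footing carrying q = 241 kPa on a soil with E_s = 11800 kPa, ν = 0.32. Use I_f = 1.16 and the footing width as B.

Immediate (elastic) settlement: S_e = q·B·(1−ν²)/E_s · I_f.
S_e = 241 × 3.9 × (1 − 0.32²) / 11800 × 1.16
    = 241 × 3.9 × 0.8976 / 11800 × 1.16
    = 0.08294 m = 82.94 mm

S_e ≈ 82.9 mm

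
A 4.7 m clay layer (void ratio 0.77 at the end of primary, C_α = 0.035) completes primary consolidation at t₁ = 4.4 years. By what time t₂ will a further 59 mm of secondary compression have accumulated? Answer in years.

t₂ ≈ 19 years

S_s = C_α·H/(1+e_p)·log₁₀(t₂/t₁) ⇒ log₁₀(t₂/t₁) = S_s·(1+e_p)/(C_α·H).
log₁₀(t₂/t₁) = 0.059 × (1+0.77) / (0.035×4.7) = 0.6348
t₂ = t₁ × 10^0.6348 = 4.4 × 4.314 = 18.98 years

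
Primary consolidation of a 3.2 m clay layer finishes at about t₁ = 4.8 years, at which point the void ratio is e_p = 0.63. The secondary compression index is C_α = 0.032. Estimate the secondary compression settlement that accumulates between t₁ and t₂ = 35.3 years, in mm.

Secondary compression: S_s = C_α·H/(1+e_p)·log₁₀(t₂/t₁)
S_s = 0.032×3.2/(1+0.63)×log₁₀(35.3/4.8)
    = 0.06282 × 0.8665 = 0.05444 m

S_s ≈ 54.4 mm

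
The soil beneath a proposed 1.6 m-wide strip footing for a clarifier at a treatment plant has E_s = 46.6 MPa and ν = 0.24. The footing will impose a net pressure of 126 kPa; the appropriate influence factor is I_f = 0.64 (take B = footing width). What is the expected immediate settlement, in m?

S_e ≈ 0.00261 m

Immediate (elastic) settlement: S_e = q·B·(1−ν²)/E_s · I_f.
E_s = 46.6 MPa = 46600 kPa.
S_e = 126 × 1.6 × (1 − 0.24²) / 46600 × 0.64
    = 126 × 1.6 × 0.9424 / 46600 × 0.64
    = 0.002609 m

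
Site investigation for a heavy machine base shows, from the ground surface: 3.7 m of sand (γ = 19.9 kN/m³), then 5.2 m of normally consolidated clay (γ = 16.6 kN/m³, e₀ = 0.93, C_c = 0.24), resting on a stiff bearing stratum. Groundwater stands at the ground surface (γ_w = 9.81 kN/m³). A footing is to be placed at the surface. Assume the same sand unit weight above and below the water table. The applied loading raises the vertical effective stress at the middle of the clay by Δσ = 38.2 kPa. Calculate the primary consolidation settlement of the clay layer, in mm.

S_c ≈ 148 mm

Mid-depth of clay below the ground surface: z = 3.7 + 5.2/2 = 6.3 m.
Total vertical stress at mid-clay: σ_v = 19.9×3.7 + 16.6×2.6 = 116.79 kPa.
Pore pressure: u = 9.81×(6.3 − 0) = 61.803 kPa.
Initial effective stress: σ'_0 = σ_v − u = 116.79 − 61.803 = 54.987 kPa.
Final effective stress: σ'_f = σ'_0 + Δσ = 54.987 + 38.2 = 93.187 kPa.
Normally consolidated clay, so the full stress increment lies on the virgin compression line:
S_c = C_c·H/(1+e₀)·log₁₀(σ'_f/σ'_0) = 0.24×5.2/(1+0.93)×log₁₀(93.187/54.987)
    = 0.64663 × 0.2291 = 0.1481 m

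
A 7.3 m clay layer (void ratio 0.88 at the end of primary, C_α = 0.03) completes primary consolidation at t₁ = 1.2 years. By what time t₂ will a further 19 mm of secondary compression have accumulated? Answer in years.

t₂ ≈ 1.75 years

S_s = C_α·H/(1+e_p)·log₁₀(t₂/t₁) ⇒ log₁₀(t₂/t₁) = S_s·(1+e_p)/(C_α·H).
log₁₀(t₂/t₁) = 0.019 × (1+0.88) / (0.03×7.3) = 0.1631
t₂ = t₁ × 10^0.1631 = 1.2 × 1.456 = 1.747 years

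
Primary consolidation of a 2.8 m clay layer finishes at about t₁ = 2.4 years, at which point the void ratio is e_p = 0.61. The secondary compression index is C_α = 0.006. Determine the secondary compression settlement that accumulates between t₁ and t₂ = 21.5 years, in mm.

Secondary compression: S_s = C_α·H/(1+e_p)·log₁₀(t₂/t₁)
S_s = 0.006×2.8/(1+0.61)×log₁₀(21.5/2.4)
    = 0.01043 × 0.9522 = 0.009936 m

S_s ≈ 9.94 mm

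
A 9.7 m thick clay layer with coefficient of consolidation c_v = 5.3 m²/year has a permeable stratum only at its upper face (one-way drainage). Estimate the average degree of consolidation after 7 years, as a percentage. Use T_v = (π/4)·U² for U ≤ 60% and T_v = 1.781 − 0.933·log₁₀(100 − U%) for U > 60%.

Drainage path length: H_d = H = 9.7 m (single drainage).
T_v = c_v·t/H_d² = 5.3×7/9.7² = 0.3943.
T_v = 0.3943 corresponds to the U > 60% branch:
U = 1 − 10^((1.781 − T_v)/0.933)/100 = 0.6936

U ≈ 69.4 %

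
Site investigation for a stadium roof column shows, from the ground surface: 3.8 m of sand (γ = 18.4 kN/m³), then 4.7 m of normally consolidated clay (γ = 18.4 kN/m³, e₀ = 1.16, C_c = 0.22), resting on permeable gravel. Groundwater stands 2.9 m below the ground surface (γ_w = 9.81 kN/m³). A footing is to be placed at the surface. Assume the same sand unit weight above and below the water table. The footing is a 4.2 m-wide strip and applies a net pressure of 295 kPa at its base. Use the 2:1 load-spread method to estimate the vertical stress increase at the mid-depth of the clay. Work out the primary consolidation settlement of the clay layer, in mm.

S_c ≈ 188 mm

Mid-depth of clay below the ground surface: z = 3.8 + 4.7/2 = 6.15 m.
Total vertical stress at mid-clay: σ_v = 18.4×3.8 + 18.4×2.35 = 113.16 kPa.
Pore pressure: u = 9.81×(6.15 − 2.9) = 31.883 kPa.
Initial effective stress: σ'_0 = σ_v − u = 113.16 − 31.883 = 81.277 kPa.
Stress increase at mid-clay by the 2:1 spreading method:
Δσ = qB/(B+z) = 295×4.2/(4.2+6.15) = 119.71 kPa
Final effective stress: σ'_f = σ'_0 + Δσ = 81.277 + 119.71 = 200.99 kPa.
Normally consolidated clay, so the full stress increment lies on the virgin compression line:
S_c = C_c·H/(1+e₀)·log₁₀(σ'_f/σ'_0) = 0.22×4.7/(1+1.16)×log₁₀(200.99/81.277)
    = 0.4787 × 0.39321 = 0.1882 m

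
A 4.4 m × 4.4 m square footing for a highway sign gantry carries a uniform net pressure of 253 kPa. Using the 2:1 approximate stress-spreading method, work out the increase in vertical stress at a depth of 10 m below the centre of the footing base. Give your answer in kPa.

Δσ_z ≈ 23.6 kPa

By the 2:1 method the load spreads at 1 horizontal : 2 vertical, so at depth z the loaded area has grown by z in each plan dimension:
Δσ = qBL/((B+z)(L+z)) = 253×4.4×4.4/((4.4+10)(4.4+10)) = 23.621 kPa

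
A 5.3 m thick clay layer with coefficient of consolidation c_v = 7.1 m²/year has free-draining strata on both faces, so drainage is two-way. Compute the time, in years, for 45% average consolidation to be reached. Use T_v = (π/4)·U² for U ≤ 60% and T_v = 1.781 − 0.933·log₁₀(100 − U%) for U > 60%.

Drainage path length: H_d = H/2 = 2.65 m (double drainage).
U ≤ 60%: T_v = (π/4)·U² = (π/4)×0.45² = 0.15904.
t = T_v·H_d²/c_v = 0.15904×2.65²/7.1 = 0.1573 years.

t ≈ 0.157 years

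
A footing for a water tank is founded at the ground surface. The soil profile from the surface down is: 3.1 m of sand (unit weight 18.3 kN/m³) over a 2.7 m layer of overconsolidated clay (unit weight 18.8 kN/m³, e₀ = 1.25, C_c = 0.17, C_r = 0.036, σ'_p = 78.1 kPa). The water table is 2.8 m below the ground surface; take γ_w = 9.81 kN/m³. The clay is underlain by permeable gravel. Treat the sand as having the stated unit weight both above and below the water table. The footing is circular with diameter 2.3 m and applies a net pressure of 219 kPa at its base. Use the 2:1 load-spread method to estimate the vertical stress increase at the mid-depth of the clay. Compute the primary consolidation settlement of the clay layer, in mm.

Mid-depth of clay below the ground surface: z = 3.1 + 2.7/2 = 4.45 m.
Total vertical stress at mid-clay: σ_v = 18.3×3.1 + 18.8×1.35 = 82.11 kPa.
Pore pressure: u = 9.81×(4.45 − 2.8) = 16.186 kPa.
Initial effective stress: σ'_0 = σ_v − u = 82.11 − 16.186 = 65.924 kPa.
Stress increase at mid-clay by the 2:1 spreading method:
Δσ ≈ qD²/(D+z)² = 219×2.3²/(2.3+4.45)² = 25.427 kPa
Final effective stress: σ'_f = 65.924 + 25.427 = 91.351 kPa.
σ'_f = 91.351 > σ'_p = 78.1 kPa, so the stress path crosses the preconsolidation pressure — recompression up to σ'_p, then virgin compression beyond:
S_c = H/(1+e₀)·[C_r·log₁₀(σ'_p/σ'_0) + C_c·log₁₀(σ'_f/σ'_p)]
    = 2.7/2.25 × [0.036×log₁₀(78.1/65.924) + 0.17×log₁₀(91.351/78.1)]
    = 1.2 × [0.0026499 + 0.011571] = 0.01707 m

S_c ≈ 17.1 mm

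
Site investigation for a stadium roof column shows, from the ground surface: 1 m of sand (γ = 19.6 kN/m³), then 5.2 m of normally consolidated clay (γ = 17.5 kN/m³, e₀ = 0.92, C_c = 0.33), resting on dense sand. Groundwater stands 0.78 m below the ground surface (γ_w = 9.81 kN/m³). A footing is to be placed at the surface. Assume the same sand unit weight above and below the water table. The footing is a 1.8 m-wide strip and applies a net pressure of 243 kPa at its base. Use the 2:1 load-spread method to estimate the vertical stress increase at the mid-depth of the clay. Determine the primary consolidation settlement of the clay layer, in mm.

S_c ≈ 447 mm

Mid-depth of clay below the ground surface: z = 1 + 5.2/2 = 3.6 m.
Total vertical stress at mid-clay: σ_v = 19.6×1 + 17.5×2.6 = 65.1 kPa.
Pore pressure: u = 9.81×(3.6 − 0.78) = 27.664 kPa.
Initial effective stress: σ'_0 = σ_v − u = 65.1 − 27.664 = 37.436 kPa.
Stress increase at mid-clay by the 2:1 spreading method:
Δσ = qB/(B+z) = 243×1.8/(1.8+3.6) = 81 kPa
Final effective stress: σ'_f = σ'_0 + Δσ = 37.436 + 81 = 118.44 kPa.
Normally consolidated clay, so the full stress increment lies on the virgin compression line:
S_c = C_c·H/(1+e₀)·log₁₀(σ'_f/σ'_0) = 0.33×5.2/(1+0.92)×log₁₀(118.44/37.436)
    = 0.89375 × 0.50021 = 0.4471 m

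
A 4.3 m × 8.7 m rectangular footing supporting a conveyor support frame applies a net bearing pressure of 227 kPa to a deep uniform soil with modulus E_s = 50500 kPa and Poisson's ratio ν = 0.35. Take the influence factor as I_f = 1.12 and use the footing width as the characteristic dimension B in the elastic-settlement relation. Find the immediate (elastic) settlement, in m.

Immediate (elastic) settlement: S_e = q·B·(1−ν²)/E_s · I_f.
S_e = 227 × 4.3 × (1 − 0.35²) / 50500 × 1.12
    = 227 × 4.3 × 0.8775 / 50500 × 1.12
    = 0.019 m

S_e ≈ 0.019 m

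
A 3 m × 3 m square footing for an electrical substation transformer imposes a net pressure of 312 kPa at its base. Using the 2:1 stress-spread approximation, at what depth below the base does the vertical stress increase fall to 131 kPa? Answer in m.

z ≈ 1.63 m

2:1 spreading — at depth z the loaded area has grown by z in each plan dimension:
qB²/(B+z)² = Δσ_z ⇒ z = B(√(q/Δσ_z) − 1) = 3×(√(312/131) − 1) = 1.63 m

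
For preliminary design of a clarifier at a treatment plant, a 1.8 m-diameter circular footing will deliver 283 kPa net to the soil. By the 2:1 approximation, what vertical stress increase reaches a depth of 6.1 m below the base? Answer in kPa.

Δσ_z ≈ 14.7 kPa

By the 2:1 method the load spreads at 1 horizontal : 2 vertical, so at depth z the loaded area has grown by z in each plan dimension:
Δσ ≈ qD²/(D+z)² = 283×1.8²/(1.8+6.1)² = 14.692 kPa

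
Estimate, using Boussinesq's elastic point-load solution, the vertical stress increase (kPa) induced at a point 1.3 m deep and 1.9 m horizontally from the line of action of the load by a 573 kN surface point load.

Δσ_z ≈ 9.29 kPa

Boussinesq vertical stress below a point load on an elastic half-space:
Δσ_z = 3P/(2πz²) · [1 + (r/z)²]^(−5/2)
r/z = 1.9/1.3 = 1.4615; [1+(r/z)²]^(−5/2) = 0.057415.
Δσ_z = 3×573/(2π×1.3²) × 0.057415 = 161.89 × 0.057415 = 9.295 kPa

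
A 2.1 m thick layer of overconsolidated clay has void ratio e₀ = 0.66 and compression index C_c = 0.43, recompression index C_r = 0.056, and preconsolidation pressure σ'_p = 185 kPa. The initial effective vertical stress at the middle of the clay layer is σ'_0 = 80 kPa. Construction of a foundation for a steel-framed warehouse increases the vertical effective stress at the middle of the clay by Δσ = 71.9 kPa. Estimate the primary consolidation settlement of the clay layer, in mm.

Final effective stress: σ'_f = 80 + 71.9 = 151.9 kPa.
σ'_f = 151.9 ≤ σ'_p = 185 kPa, so the clay remains overconsolidated and only the recompression index applies:
S_c = C_r·H/(1+e₀)·log₁₀(σ'_f/σ'_0) = 0.056×2.1/1.66×log₁₀(151.9/80)
    = 0.070846 × 0.27847 = 0.01973 m

S_c ≈ 19.7 mm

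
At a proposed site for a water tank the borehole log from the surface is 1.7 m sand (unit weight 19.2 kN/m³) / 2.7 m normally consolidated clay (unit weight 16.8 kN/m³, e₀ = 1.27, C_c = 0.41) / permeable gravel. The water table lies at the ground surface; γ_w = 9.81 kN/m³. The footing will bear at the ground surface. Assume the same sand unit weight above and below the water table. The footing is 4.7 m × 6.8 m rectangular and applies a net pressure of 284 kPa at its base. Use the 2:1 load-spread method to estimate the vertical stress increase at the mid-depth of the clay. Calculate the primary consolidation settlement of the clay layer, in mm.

Mid-depth of clay below the ground surface: z = 1.7 + 2.7/2 = 3.05 m.
Total vertical stress at mid-clay: σ_v = 19.2×1.7 + 16.8×1.35 = 55.32 kPa.
Pore pressure: u = 9.81×(3.05 − 0) = 29.921 kPa.
Initial effective stress: σ'_0 = σ_v − u = 55.32 − 29.921 = 25.399 kPa.
Stress increase at mid-clay by the 2:1 spreading method:
Δσ = qBL/((B+z)(L+z)) = 284×4.7×6.8/((4.7+3.05)(6.8+3.05)) = 118.9 kPa
Final effective stress: σ'_f = σ'_0 + Δσ = 25.399 + 118.9 = 144.3 kPa.
Normally consolidated clay, so the full stress increment lies on the virgin compression line:
S_c = C_c·H/(1+e₀)·log₁₀(σ'_f/σ'_0) = 0.41×2.7/(1+1.27)×log₁₀(144.3/25.399)
    = 0.48767 × 0.75445 = 0.3679 m

S_c ≈ 368 mm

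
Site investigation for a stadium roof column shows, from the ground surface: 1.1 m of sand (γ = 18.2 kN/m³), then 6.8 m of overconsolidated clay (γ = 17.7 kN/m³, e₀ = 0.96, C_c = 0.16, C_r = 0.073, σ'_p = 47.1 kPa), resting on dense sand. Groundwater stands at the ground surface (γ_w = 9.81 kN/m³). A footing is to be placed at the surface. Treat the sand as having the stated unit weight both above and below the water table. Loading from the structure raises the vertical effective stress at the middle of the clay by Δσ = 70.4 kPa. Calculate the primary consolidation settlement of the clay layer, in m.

Mid-depth of clay below the ground surface: z = 1.1 + 6.8/2 = 4.5 m.
Total vertical stress at mid-clay: σ_v = 18.2×1.1 + 17.7×3.4 = 80.2 kPa.
Pore pressure: u = 9.81×(4.5 − 0) = 44.145 kPa.
Initial effective stress: σ'_0 = σ_v − u = 80.2 − 44.145 = 36.055 kPa.
Final effective stress: σ'_f = 36.055 + 70.4 = 106.46 kPa.
σ'_f = 106.46 > σ'_p = 47.1 kPa, so the stress path crosses the preconsolidation pressure — recompression up to σ'_p, then virgin compression beyond:
S_c = H/(1+e₀)·[C_r·log₁₀(σ'_p/σ'_0) + C_c·log₁₀(σ'_f/σ'_p)]
    = 6.8/1.96 × [0.073×log₁₀(47.1/36.055) + 0.16×log₁₀(106.46/47.1)]
    = 3.4694 × [0.008472 + 0.056666] = 0.226 m

S_c ≈ 0.226 m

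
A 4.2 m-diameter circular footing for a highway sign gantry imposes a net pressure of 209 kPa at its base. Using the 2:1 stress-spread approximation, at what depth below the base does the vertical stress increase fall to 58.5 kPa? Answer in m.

2:1 spreading — at depth z the loaded area has grown by z in each plan dimension:
qD²/(D+z)² = Δσ_z ⇒ z = D(√(q/Δσ_z) − 1) = 4.2×(√(209/58.5) − 1) = 3.739 m

z ≈ 3.74 m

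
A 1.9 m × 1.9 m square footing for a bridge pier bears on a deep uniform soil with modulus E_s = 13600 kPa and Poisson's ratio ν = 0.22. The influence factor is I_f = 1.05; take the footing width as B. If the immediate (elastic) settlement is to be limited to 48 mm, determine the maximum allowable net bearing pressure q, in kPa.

S_e = q·B·(1−ν²)/E_s · I_f  ⇒  q = S_e·E_s / (B·(1−ν²)·I_f).
q = 0.048 × 13600 / (1.9 × 0.9516 × 1.05) = 343.9 kPa

q ≈ 344 kPa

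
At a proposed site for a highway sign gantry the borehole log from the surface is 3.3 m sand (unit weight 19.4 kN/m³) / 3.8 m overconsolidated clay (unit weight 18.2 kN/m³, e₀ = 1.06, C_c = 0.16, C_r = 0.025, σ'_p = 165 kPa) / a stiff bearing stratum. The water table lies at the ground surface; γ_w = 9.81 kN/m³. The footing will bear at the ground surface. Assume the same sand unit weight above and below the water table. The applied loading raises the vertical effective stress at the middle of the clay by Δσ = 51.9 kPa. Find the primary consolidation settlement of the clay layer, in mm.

S_c ≈ 14.8 mm

Mid-depth of clay below the ground surface: z = 3.3 + 3.8/2 = 5.2 m.
Total vertical stress at mid-clay: σ_v = 19.4×3.3 + 18.2×1.9 = 98.6 kPa.
Pore pressure: u = 9.81×(5.2 − 0) = 51.012 kPa.
Initial effective stress: σ'_0 = σ_v − u = 98.6 − 51.012 = 47.588 kPa.
Final effective stress: σ'_f = 47.588 + 51.9 = 99.488 kPa.
σ'_f = 99.488 ≤ σ'_p = 165 kPa, so the clay remains overconsolidated and only the recompression index applies:
S_c = C_r·H/(1+e₀)·log₁₀(σ'_f/σ'_0) = 0.025×3.8/2.06×log₁₀(99.488/47.588)
    = 0.046118 × 0.32027 = 0.01477 m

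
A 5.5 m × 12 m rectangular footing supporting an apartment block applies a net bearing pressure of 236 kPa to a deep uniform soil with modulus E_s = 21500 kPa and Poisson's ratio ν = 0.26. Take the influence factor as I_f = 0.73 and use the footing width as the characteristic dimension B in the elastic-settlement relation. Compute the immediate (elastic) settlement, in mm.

S_e ≈ 41.1 mm

Immediate (elastic) settlement: S_e = q·B·(1−ν²)/E_s · I_f.
S_e = 236 × 5.5 × (1 − 0.26²) / 21500 × 0.73
    = 236 × 5.5 × 0.9324 / 21500 × 0.73
    = 0.04109 m = 41.09 mm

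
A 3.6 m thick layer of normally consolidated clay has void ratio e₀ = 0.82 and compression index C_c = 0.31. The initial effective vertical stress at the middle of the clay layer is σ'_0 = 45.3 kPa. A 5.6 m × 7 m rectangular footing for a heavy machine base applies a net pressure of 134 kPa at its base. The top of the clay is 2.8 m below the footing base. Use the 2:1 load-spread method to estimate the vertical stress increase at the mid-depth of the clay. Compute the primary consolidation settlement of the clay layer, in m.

S_c ≈ 0.182 m

Mid-depth of clay below the footing base: z = 2.8 + 3.6/2 = 4.6 m.
Stress increase at mid-clay by the 2:1 spreading method:
Δσ = qBL/((B+z)(L+z)) = 134×5.6×7/((5.6+4.6)(7+4.6)) = 44.395 kPa
Final effective stress: σ'_f = σ'_0 + Δσ = 45.3 + 44.395 = 89.695 kPa.
Normally consolidated clay, so the full stress increment lies on the virgin compression line:
S_c = C_c·H/(1+e₀)·log₁₀(σ'_f/σ'_0) = 0.31×3.6/(1+0.82)×log₁₀(89.695/45.3)
    = 0.61319 × 0.29667 = 0.1819 m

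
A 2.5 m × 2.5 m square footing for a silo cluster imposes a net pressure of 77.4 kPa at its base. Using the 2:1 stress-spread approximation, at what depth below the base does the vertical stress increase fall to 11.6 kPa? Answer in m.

z ≈ 3.96 m

2:1 spreading — at depth z the loaded area has grown by z in each plan dimension:
qB²/(B+z)² = Δσ_z ⇒ z = B(√(q/Δσ_z) − 1) = 2.5×(√(77.4/11.6) − 1) = 3.958 m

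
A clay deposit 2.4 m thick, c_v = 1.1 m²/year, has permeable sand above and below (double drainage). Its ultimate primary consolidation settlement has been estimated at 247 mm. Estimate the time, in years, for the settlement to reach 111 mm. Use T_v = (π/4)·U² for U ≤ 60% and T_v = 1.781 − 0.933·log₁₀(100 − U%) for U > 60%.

t ≈ 0.208 years

Drainage path length: H_d = H/2 = 1.2 m (double drainage).
U = S(t)/S_ult = 111/247 = 0.4494.
U ≤ 60%: T_v = (π/4)·U² = (π/4)×0.44939² = 0.15861.
t = T_v·H_d²/c_v = 0.15861×1.2²/1.1 = 0.2076 years.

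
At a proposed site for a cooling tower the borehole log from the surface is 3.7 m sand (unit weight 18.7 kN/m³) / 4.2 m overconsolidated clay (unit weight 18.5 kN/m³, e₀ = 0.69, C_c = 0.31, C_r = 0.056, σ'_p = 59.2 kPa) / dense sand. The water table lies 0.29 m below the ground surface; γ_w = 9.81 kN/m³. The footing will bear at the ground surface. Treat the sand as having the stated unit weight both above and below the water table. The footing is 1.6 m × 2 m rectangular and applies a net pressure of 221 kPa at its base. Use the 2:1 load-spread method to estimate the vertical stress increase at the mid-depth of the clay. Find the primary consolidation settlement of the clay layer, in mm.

S_c ≈ 43.2 mm

Mid-depth of clay below the ground surface: z = 3.7 + 4.2/2 = 5.8 m.
Total vertical stress at mid-clay: σ_v = 18.7×3.7 + 18.5×2.1 = 108.04 kPa.
Pore pressure: u = 9.81×(5.8 − 0.29) = 54.053 kPa.
Initial effective stress: σ'_0 = σ_v − u = 108.04 − 54.053 = 53.987 kPa.
Stress increase at mid-clay by the 2:1 spreading method:
Δσ = qBL/((B+z)(L+z)) = 221×1.6×2/((1.6+5.8)(2+5.8)) = 12.252 kPa
Final effective stress: σ'_f = 53.987 + 12.252 = 66.239 kPa.
σ'_f = 66.239 > σ'_p = 59.2 kPa, so the stress path crosses the preconsolidation pressure — recompression up to σ'_p, then virgin compression beyond:
S_c = H/(1+e₀)·[C_r·log₁₀(σ'_p/σ'_0) + C_c·log₁₀(σ'_f/σ'_p)]
    = 4.2/1.69 × [0.056×log₁₀(59.2/53.987) + 0.31×log₁₀(66.239/59.2)]
    = 2.4852 × [0.0022418 + 0.015126] = 0.04316 m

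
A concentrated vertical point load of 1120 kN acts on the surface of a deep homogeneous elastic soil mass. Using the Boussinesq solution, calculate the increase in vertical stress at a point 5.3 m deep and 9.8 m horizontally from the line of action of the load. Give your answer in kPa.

Δσ_z ≈ 0.464 kPa

Boussinesq vertical stress below a point load on an elastic half-space:
Δσ_z = 3P/(2πz²) · [1 + (r/z)²]^(−5/2)
r/z = 9.8/5.3 = 1.8491; [1+(r/z)²]^(−5/2) = 0.024361.
Δσ_z = 3×1120/(2π×5.3²) × 0.024361 = 19.037 × 0.024361 = 0.4638 kPa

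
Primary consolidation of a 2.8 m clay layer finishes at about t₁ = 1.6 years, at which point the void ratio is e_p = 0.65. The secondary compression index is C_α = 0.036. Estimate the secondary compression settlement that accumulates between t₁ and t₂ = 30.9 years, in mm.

S_s ≈ 78.6 mm

Secondary compression: S_s = C_α·H/(1+e_p)·log₁₀(t₂/t₁)
S_s = 0.036×2.8/(1+0.65)×log₁₀(30.9/1.6)
    = 0.06109 × 1.286 = 0.07855 m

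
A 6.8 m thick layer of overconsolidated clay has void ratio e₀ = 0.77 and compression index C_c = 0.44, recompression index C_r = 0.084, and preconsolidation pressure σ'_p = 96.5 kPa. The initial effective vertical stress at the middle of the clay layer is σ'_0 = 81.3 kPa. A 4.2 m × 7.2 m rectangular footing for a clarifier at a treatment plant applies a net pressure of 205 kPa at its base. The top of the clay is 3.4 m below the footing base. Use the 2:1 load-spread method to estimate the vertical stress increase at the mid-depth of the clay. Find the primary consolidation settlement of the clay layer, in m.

Mid-depth of clay below the footing base: z = 3.4 + 6.8/2 = 6.8 m.
Stress increase at mid-clay by the 2:1 spreading method:
Δσ = qBL/((B+z)(L+z)) = 205×4.2×7.2/((4.2+6.8)(7.2+6.8)) = 40.255 kPa
Final effective stress: σ'_f = 81.3 + 40.255 = 121.56 kPa.
σ'_f = 121.56 > σ'_p = 96.5 kPa, so the stress path crosses the preconsolidation pressure — recompression up to σ'_p, then virgin compression beyond:
S_c = H/(1+e₀)·[C_r·log₁₀(σ'_p/σ'_0) + C_c·log₁₀(σ'_f/σ'_p)]
    = 6.8/1.77 × [0.084×log₁₀(96.5/81.3) + 0.44×log₁₀(121.56/96.5)]
    = 3.8418 × [0.0062527 + 0.044116] = 0.1935 m

S_c ≈ 0.194 m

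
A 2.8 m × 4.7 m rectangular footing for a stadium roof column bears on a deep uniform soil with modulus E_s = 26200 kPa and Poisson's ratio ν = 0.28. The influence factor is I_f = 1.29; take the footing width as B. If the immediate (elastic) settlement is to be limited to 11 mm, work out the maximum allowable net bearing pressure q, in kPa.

S_e = q·B·(1−ν²)/E_s · I_f  ⇒  q = S_e·E_s / (B·(1−ν²)·I_f).
q = 0.011 × 26200 / (2.8 × 0.9216 × 1.29) = 86.58 kPa

q ≈ 86.6 kPa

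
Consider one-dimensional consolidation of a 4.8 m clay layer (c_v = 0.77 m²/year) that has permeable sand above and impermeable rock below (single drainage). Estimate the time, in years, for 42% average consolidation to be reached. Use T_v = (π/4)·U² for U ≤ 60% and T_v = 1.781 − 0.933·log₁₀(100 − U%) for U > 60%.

t ≈ 4.15 years

Drainage path length: H_d = H = 4.8 m (single drainage).
U ≤ 60%: T_v = (π/4)·U² = (π/4)×0.42² = 0.13854.
t = T_v·H_d²/c_v = 0.13854×4.8²/0.77 = 4.145 years.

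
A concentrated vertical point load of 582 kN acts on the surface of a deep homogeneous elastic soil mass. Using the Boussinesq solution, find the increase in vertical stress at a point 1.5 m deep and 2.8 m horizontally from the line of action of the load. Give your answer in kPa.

Δσ_z ≈ 2.9 kPa

Boussinesq vertical stress below a point load on an elastic half-space:
Δσ_z = 3P/(2πz²) · [1 + (r/z)²]^(−5/2)
r/z = 2.8/1.5 = 1.8667; [1+(r/z)²]^(−5/2) = 0.023482.
Δσ_z = 3×582/(2π×1.5²) × 0.023482 = 123.5 × 0.023482 = 2.9 kPa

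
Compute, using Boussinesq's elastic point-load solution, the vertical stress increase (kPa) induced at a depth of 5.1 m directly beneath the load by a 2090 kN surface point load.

Boussinesq vertical stress below a point load on an elastic half-space:
Δσ_z = 3P/(2πz²) · [1 + (r/z)²]^(−5/2)
r/z = 0/5.1 = 0; [1+(r/z)²]^(−5/2) = 1.
Δσ_z = 3×2090/(2π×5.1²) × 1 = 38.366 × 1 = 38.37 kPa

Δσ_z ≈ 38.4 kPa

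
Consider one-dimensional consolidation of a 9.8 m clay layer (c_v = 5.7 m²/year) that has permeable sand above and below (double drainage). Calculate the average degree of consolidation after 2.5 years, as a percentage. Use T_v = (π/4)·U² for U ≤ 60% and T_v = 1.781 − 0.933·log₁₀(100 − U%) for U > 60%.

U ≈ 81.3 %

Drainage path length: H_d = H/2 = 4.9 m (double drainage).
T_v = c_v·t/H_d² = 5.7×2.5/4.9² = 0.5935.
T_v = 0.5935 corresponds to the U > 60% branch:
U = 1 − 10^((1.781 − T_v)/0.933)/100 = 0.8126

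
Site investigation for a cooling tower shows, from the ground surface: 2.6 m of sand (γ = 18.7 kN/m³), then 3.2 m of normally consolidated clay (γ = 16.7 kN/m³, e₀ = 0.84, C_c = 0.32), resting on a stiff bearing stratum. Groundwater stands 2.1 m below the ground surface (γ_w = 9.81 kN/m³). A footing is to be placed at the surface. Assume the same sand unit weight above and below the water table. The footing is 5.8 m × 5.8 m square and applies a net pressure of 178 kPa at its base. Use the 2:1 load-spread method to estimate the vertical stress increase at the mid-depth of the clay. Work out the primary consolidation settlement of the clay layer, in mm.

Mid-depth of clay below the ground surface: z = 2.6 + 3.2/2 = 4.2 m.
Total vertical stress at mid-clay: σ_v = 18.7×2.6 + 16.7×1.6 = 75.34 kPa.
Pore pressure: u = 9.81×(4.2 − 2.1) = 20.601 kPa.
Initial effective stress: σ'_0 = σ_v − u = 75.34 − 20.601 = 54.739 kPa.
Stress increase at mid-clay by the 2:1 spreading method:
Δσ = qBL/((B+z)(L+z)) = 178×5.8×5.8/((5.8+4.2)(5.8+4.2)) = 59.879 kPa
Final effective stress: σ'_f = σ'_0 + Δσ = 54.739 + 59.879 = 114.62 kPa.
Normally consolidated clay, so the full stress increment lies on the virgin compression line:
S_c = C_c·H/(1+e₀)·log₁₀(σ'_f/σ'_0) = 0.32×3.2/(1+0.84)×log₁₀(114.62/54.739)
    = 0.55652 × 0.32096 = 0.1786 m

S_c ≈ 179 mm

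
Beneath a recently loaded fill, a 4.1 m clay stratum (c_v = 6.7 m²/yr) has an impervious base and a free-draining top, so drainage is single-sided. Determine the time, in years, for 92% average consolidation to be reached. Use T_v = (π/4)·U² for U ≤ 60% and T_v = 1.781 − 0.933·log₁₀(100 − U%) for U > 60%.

Drainage path length: H_d = H = 4.1 m (single drainage).
U > 60%: T_v = 1.781 − 0.933·log₁₀(100 − 92) = 0.93842.
t = T_v·H_d²/c_v = 0.93842×4.1²/6.7 = 2.354 years.

t ≈ 2.35 years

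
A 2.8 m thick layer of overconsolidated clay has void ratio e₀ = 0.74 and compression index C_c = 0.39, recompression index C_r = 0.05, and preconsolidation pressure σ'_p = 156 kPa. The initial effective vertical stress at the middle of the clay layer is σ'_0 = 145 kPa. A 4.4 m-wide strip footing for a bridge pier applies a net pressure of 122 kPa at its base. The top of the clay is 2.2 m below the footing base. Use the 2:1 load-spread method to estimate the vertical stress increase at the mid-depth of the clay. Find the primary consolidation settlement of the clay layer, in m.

S_c ≈ 0.0863 m

Mid-depth of clay below the footing base: z = 2.2 + 2.8/2 = 3.6 m.
Stress increase at mid-clay by the 2:1 spreading method:
Δσ = qB/(B+z) = 122×4.4/(4.4+3.6) = 67.1 kPa
Final effective stress: σ'_f = 145 + 67.1 = 212.1 kPa.
σ'_f = 212.1 > σ'_p = 156 kPa, so the stress path crosses the preconsolidation pressure — recompression up to σ'_p, then virgin compression beyond:
S_c = H/(1+e₀)·[C_r·log₁₀(σ'_p/σ'_0) + C_c·log₁₀(σ'_f/σ'_p)]
    = 2.8/1.74 × [0.05×log₁₀(156/145) + 0.39×log₁₀(212.1/156)]
    = 1.6092 × [0.0015878 + 0.052032] = 0.08628 m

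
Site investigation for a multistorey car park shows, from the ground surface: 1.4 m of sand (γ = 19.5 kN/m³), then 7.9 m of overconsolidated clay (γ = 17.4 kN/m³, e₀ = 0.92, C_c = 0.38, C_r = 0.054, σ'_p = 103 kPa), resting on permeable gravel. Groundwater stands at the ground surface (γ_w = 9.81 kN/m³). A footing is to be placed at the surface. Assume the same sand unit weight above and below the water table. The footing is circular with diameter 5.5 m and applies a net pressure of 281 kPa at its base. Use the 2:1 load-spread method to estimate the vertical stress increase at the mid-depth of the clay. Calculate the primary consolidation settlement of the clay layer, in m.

Mid-depth of clay below the ground surface: z = 1.4 + 7.9/2 = 5.35 m.
Total vertical stress at mid-clay: σ_v = 19.5×1.4 + 17.4×3.95 = 96.03 kPa.
Pore pressure: u = 9.81×(5.35 − 0) = 52.483 kPa.
Initial effective stress: σ'_0 = σ_v − u = 96.03 − 52.483 = 43.547 kPa.
Stress increase at mid-clay by the 2:1 spreading method:
Δσ ≈ qD²/(D+z)² = 281×5.5²/(5.5+5.35)² = 72.206 kPa
Final effective stress: σ'_f = 43.547 + 72.206 = 115.75 kPa.
σ'_f = 115.75 > σ'_p = 103 kPa, so the stress path crosses the preconsolidation pressure — recompression up to σ'_p, then virgin compression beyond:
S_c = H/(1+e₀)·[C_r·log₁₀(σ'_p/σ'_0) + C_c·log₁₀(σ'_f/σ'_p)]
    = 7.9/1.92 × [0.054×log₁₀(103/43.547) + 0.38×log₁₀(115.75/103)]
    = 4.1146 × [0.020189 + 0.01926] = 0.1623 m

S_c ≈ 0.162 m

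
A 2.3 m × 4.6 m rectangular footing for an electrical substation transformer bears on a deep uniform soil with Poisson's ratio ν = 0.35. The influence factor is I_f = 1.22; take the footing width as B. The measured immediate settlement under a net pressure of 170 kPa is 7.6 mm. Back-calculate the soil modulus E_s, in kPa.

E_s ≈ 55100 kPa

S_e = q·B·(1−ν²)/E_s · I_f  ⇒  E_s = q·B·(1−ν²)·I_f / S_e.
E_s = 170 × 2.3 × 0.8775 × 1.22 / 0.0076 = 55080 kPa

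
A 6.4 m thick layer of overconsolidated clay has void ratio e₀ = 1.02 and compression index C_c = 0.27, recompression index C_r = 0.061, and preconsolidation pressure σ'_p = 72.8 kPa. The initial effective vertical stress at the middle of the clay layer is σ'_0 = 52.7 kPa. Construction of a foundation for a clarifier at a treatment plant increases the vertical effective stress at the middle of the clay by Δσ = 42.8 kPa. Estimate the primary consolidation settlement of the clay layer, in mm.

Final effective stress: σ'_f = 52.7 + 42.8 = 95.5 kPa.
σ'_f = 95.5 > σ'_p = 72.8 kPa, so the stress path crosses the preconsolidation pressure — recompression up to σ'_p, then virgin compression beyond:
S_c = H/(1+e₀)·[C_r·log₁₀(σ'_p/σ'_0) + C_c·log₁₀(σ'_f/σ'_p)]
    = 6.4/2.02 × [0.061×log₁₀(72.8/52.7) + 0.27×log₁₀(95.5/72.8)]
    = 3.1683 × [0.0085596 + 0.031825] = 0.128 m

S_c ≈ 128 mm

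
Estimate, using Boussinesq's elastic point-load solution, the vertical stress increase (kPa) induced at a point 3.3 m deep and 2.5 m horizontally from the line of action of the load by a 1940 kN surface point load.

Δσ_z ≈ 27.4 kPa

Boussinesq vertical stress below a point load on an elastic half-space:
Δσ_z = 3P/(2πz²) · [1 + (r/z)²]^(−5/2)
r/z = 2.5/3.3 = 0.75758; [1+(r/z)²]^(−5/2) = 0.32177.
Δσ_z = 3×1940/(2π×3.3²) × 0.32177 = 85.058 × 0.32177 = 27.37 kPa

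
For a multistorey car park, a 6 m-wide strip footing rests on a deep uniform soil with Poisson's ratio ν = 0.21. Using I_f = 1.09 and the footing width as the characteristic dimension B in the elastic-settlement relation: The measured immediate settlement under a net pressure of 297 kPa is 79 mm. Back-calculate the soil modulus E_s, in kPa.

E_s ≈ 23500 kPa

S_e = q·B·(1−ν²)/E_s · I_f  ⇒  E_s = q·B·(1−ν²)·I_f / S_e.
E_s = 297 × 6 × 0.9559 × 1.09 / 0.079 = 23500 kPa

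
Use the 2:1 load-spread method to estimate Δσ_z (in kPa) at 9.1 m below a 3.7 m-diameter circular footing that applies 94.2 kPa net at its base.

By the 2:1 method the load spreads at 1 horizontal : 2 vertical, so at depth z the loaded area has grown by z in each plan dimension:
Δσ ≈ qD²/(D+z)² = 94.2×3.7²/(3.7+9.1)² = 7.8711 kPa

Δσ_z ≈ 7.87 kPa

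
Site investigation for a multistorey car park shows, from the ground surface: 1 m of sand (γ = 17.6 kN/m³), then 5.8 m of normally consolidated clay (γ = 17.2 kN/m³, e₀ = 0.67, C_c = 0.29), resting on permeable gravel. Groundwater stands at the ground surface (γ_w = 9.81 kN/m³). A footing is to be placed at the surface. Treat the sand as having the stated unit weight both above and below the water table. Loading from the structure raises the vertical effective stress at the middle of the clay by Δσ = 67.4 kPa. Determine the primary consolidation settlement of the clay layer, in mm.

S_c ≈ 523 mm

Mid-depth of clay below the ground surface: z = 1 + 5.8/2 = 3.9 m.
Total vertical stress at mid-clay: σ_v = 17.6×1 + 17.2×2.9 = 67.48 kPa.
Pore pressure: u = 9.81×(3.9 − 0) = 38.259 kPa.
Initial effective stress: σ'_0 = σ_v − u = 67.48 − 38.259 = 29.221 kPa.
Final effective stress: σ'_f = σ'_0 + Δσ = 29.221 + 67.4 = 96.621 kPa.
Normally consolidated clay, so the full stress increment lies on the virgin compression line:
S_c = C_c·H/(1+e₀)·log₁₀(σ'_f/σ'_0) = 0.29×5.8/(1+0.67)×log₁₀(96.621/29.221)
    = 1.0072 × 0.51938 = 0.5231 m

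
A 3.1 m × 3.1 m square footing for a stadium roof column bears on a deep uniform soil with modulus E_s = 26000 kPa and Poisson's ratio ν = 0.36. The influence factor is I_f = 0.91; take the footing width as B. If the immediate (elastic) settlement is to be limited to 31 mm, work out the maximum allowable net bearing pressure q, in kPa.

S_e = q·B·(1−ν²)/E_s · I_f  ⇒  q = S_e·E_s / (B·(1−ν²)·I_f).
q = 0.031 × 26000 / (3.1 × 0.8704 × 0.91) = 328.3 kPa

q ≈ 328 kPa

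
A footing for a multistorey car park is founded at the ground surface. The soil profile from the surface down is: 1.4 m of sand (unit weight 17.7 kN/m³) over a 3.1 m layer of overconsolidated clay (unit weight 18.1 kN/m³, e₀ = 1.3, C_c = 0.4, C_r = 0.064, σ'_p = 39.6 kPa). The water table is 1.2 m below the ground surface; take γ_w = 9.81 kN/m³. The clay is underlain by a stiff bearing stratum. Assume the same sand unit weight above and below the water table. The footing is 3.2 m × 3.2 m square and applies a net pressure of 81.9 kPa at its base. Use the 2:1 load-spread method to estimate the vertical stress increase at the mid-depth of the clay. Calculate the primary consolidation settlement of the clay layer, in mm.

Mid-depth of clay below the ground surface: z = 1.4 + 3.1/2 = 2.95 m.
Total vertical stress at mid-clay: σ_v = 17.7×1.4 + 18.1×1.55 = 52.835 kPa.
Pore pressure: u = 9.81×(2.95 − 1.2) = 17.168 kPa.
Initial effective stress: σ'_0 = σ_v − u = 52.835 − 17.168 = 35.667 kPa.
Stress increase at mid-clay by the 2:1 spreading method:
Δσ = qBL/((B+z)(L+z)) = 81.9×3.2×3.2/((3.2+2.95)(3.2+2.95)) = 22.173 kPa
Final effective stress: σ'_f = 35.667 + 22.173 = 57.84 kPa.
σ'_f = 57.84 > σ'_p = 39.6 kPa, so the stress path crosses the preconsolidation pressure — recompression up to σ'_p, then virgin compression beyond:
S_c = H/(1+e₀)·[C_r·log₁₀(σ'_p/σ'_0) + C_c·log₁₀(σ'_f/σ'_p)]
    = 3.1/2.3 × [0.064×log₁₀(39.6/35.667) + 0.4×log₁₀(57.84/39.6)]
    = 1.3478 × [0.0029074 + 0.065813] = 0.09262 m

S_c ≈ 92.6 mm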